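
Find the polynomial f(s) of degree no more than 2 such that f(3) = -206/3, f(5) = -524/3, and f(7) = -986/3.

Using the Lagrange interpolation formula with nodes 3, 5, 7:
  L_0(s) = (s - 5)(s - 7) / 8
  L_1(s) = (s - 3)(s - 7) / -4
  L_2(s) = (s - 3)(s - 5) / 8
Then f(s) = -206/3·L_0(s) - 524/3·L_1(s) - 986/3·L_2(s).
Expanding and collecting terms gives f(s) = -6s^2 - 5s + 1/3.
Check: f(3) = -206/3. ✓

f(s) = -6s^2 - 5s + 1/3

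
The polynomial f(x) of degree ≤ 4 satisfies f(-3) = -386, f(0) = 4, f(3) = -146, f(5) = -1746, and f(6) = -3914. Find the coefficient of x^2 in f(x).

6

Write f(x) = ax^4 + bx^3 + cx^2 + dx + e. Substituting each data point gives a linear system:
  81a - 27b + 9c - 3d + e = -386
  e = 4
  81a + 27b + 9c + 3d + e = -146
  625a + 125b + 25c + 5d + e = -1746
  1296a + 216b + 36c + 6d + e = -3914
Solving the system yields a = -4, b = 5, c = 6, d = -5, e = 4.
So f(x) = -4x⁴ + 5x³ + 6x² - 5x + 4.
The coefficient of x^2 is 6.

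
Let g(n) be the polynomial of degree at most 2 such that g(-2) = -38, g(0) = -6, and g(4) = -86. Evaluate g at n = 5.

-136

Write g(n) = an^2 + bn + c. Substituting each data point gives a linear system:
  4a - 2b + c = -38
  c = -6
  16a + 4b + c = -86
Solving the system yields a = -6, b = 4, c = -6.
So g(n) = -6n^2 + 4n - 6.
Then g(5) = -136.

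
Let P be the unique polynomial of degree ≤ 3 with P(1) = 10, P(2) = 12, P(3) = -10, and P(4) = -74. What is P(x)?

Write P(x) = ax^3 + bx^2 + cx + d. Substituting each data point gives a linear system:
  a + b + c + d = 10
  8a + 4b + 2c + d = 12
  27a + 9b + 3c + d = -10
  64a + 16b + 4c + d = -74
Solving the system yields a = -3, b = 6, c = 5, d = 2.
So P(x) = -3x^3 + 6x^2 + 5x + 2.
Check: P(4) = -74. ✓

P(x) = -3x^3 + 6x^2 + 5x + 2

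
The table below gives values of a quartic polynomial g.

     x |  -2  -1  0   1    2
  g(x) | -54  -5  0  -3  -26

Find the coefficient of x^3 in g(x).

Write g(x) = ax^4 + bx^3 + cx^2 + dx + e. Substituting each data point gives a linear system:
  16a - 8b + 4c - 2d + e = -54
  a - b + c - d + e = -5
  e = 0
  a + b + c + d + e = -3
  16a + 8b + 4c + 2d + e = -26
Solving the system yields a = -2, b = 2, c = -2, d = -1, e = 0.
So g(x) = -2x⁴ + 2x³ - 2x² - x.
The coefficient of x^3 is 2.

2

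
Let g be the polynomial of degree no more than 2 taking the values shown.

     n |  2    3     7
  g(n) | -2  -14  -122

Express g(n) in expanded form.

g(n) = -3n^2 + 3n + 4

Write g(n) = an^2 + bn + c. Substituting each data point gives a linear system:
  4a + 2b + c = -2
  9a + 3b + c = -14
  49a + 7b + c = -122
Solving the system yields a = -3, b = 3, c = 4.
So g(n) = -3n^2 + 3n + 4.
Check: g(3) = -14. ✓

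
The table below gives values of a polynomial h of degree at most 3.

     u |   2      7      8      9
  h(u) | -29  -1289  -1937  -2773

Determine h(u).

h(u) = -4u^3 + 2u^2 - 2u - 1

Using the Lagrange interpolation formula with nodes 2, 7, 8, 9:
  L_0(u) = (u - 7)(u - 8)(u - 9) / -210
  L_1(u) = (u - 2)(u - 8)(u - 9) / 10
  L_2(u) = (u - 2)(u - 7)(u - 9) / -6
  L_3(u) = (u - 2)(u - 7)(u - 8) / 14
Then h(u) = -29·L_0(u) - 1289·L_1(u) - 1937·L_2(u) - 2773·L_3(u).
Expanding and collecting terms gives h(u) = -4u^3 + 2u^2 - 2u - 1.
Check: h(9) = -2773. ✓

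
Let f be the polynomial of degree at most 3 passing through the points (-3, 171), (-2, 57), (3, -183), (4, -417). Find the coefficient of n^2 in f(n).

Write f(n) = an^3 + bn^2 + cn + d. Substituting each data point gives a linear system:
  -27a + 9b - 3c + d = 171
  -8a + 4b - 2c + d = 57
  27a + 9b + 3c + d = -183
  64a + 16b + 4c + d = -417
Solving the system yields a = -6, b = -1, c = -5, d = 3.
So f(n) = -6n^3 - n^2 - 5n + 3.
The coefficient of n^2 is -1.

-1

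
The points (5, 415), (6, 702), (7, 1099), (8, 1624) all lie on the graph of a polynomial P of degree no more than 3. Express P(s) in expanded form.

P(s) = 3s^3 + s^2 + 3s

Write P(s) = as^3 + bs^2 + cs + d. Substituting each data point gives a linear system:
  125a + 25b + 5c + d = 415
  216a + 36b + 6c + d = 702
  343a + 49b + 7c + d = 1099
  512a + 64b + 8c + d = 1624
Solving the system yields a = 3, b = 1, c = 3, d = 0.
So P(s) = 3s³ + s² + 3s.
Check: P(8) = 1624. ✓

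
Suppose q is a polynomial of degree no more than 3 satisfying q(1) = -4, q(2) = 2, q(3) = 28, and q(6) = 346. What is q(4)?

Write q(n) = an^3 + bn^2 + cn + d. Substituting each data point gives a linear system:
  a + b + c + d = -4
  8a + 4b + 2c + d = 2
  27a + 9b + 3c + d = 28
  216a + 36b + 6c + d = 346
Solving the system yields a = 2, b = -2, c = -2, d = -2.
So q(n) = 2n^3 - 2n^2 - 2n - 2.
Then q(4) = 86.

86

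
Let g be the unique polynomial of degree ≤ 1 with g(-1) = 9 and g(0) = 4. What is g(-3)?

Write g(t) = at + b. Substituting each data point gives a linear system:
  -a + b = 9
  b = 4
Solving the system yields a = -5, b = 4.
So g(t) = -5t + 4.
Then g(-3) = 19.

19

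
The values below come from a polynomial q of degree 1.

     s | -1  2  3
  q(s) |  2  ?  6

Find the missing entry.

The 2 known points determine the degree-1 polynomial uniquely.
Write q(s) = as + b. Substituting each data point gives a linear system:
  -a + b = 2
  3a + b = 6
Solving the system yields a = 1, b = 3.
So q(s) = s + 3.
Then q(2) = 5.

5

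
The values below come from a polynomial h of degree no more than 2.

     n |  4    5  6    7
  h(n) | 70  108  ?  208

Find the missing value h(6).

154

The 3 known points determine the degree-2 polynomial uniquely.
Write h(n) = an^2 + bn + c. Substituting each data point gives a linear system:
  16a + 4b + c = 70
  25a + 5b + c = 108
  49a + 7b + c = 208
Solving the system yields a = 4, b = 2, c = -2.
So h(n) = 4n^2 + 2n - 2.
Then h(6) = 154.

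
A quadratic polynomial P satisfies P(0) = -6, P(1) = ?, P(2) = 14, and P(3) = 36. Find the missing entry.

On equispaced nodes a degree-2 polynomial has vanishing third forward difference, so
  - P(0) + 3·P(1) - 3·P(2) + P(3) = 0.
Substituting the known values and solving for P(1):
  3·P(1) = 0
  P(1) = 0.

0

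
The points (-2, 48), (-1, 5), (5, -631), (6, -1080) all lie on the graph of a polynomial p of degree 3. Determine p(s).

Write p(s) = as^3 + bs^2 + cs + d. Substituting each data point gives a linear system:
  -8a + 4b - 2c + d = 48
  -a + b - c + d = 5
  125a + 25b + 5c + d = -631
  216a + 36b + 6c + d = -1080
Solving the system yields a = -5, b = 1, c = -5, d = -6.
So p(s) = -5s³ + s² - 5s - 6.
Check: p(-2) = 48. ✓

p(s) = -5s^3 + s^2 - 5s - 6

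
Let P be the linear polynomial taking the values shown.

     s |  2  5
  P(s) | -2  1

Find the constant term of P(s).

-4

Write P(s) = as + b. Substituting each data point gives a linear system:
  2a + b = -2
  5a + b = 1
Solving the system yields a = 1, b = -4.
So P(s) = s - 4.
The constant term is -4.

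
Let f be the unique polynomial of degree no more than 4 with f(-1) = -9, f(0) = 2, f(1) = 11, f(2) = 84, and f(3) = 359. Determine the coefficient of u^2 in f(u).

Write f(u) = au^4 + bu^3 + cu^2 + du + e. Substituting each data point gives a linear system:
  a - b + c - d + e = -9
  e = 2
  a + b + c + d + e = 11
  16a + 8b + 4c + 2d + e = 84
  81a + 27b + 9c + 3d + e = 359
Solving the system yields a = 3, b = 5, c = -4, d = 5, e = 2.
So f(u) = 3u⁴ + 5u³ - 4u² + 5u + 2.
The coefficient of u^2 is -4.

-4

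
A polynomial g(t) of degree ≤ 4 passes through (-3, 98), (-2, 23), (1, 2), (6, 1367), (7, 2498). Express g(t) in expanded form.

g(t) = t^4 + 2t^2 - 1

Write g(t) = at^4 + bt^3 + ct^2 + dt + e. Substituting each data point gives a linear system:
  81a - 27b + 9c - 3d + e = 98
  16a - 8b + 4c - 2d + e = 23
  a + b + c + d + e = 2
  1296a + 216b + 36c + 6d + e = 1367
  2401a + 343b + 49c + 7d + e = 2498
Solving the system yields a = 1, b = 0, c = 2, d = 0, e = -1.
So g(t) = t^4 + 2t^2 - 1.
Check: g(1) = 2. ✓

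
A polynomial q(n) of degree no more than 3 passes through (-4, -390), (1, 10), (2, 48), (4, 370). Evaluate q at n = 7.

Write q(n) = an^3 + bn^2 + cn + d. Substituting each data point gives a linear system:
  -64a + 16b - 4c + d = -390
  a + b + c + d = 10
  8a + 4b + 2c + d = 48
  64a + 16b + 4c + d = 370
Solving the system yields a = 6, b = -1, c = -1, d = 6.
So q(n) = 6n^3 - n^2 - n + 6.
Then q(7) = 2008.

2008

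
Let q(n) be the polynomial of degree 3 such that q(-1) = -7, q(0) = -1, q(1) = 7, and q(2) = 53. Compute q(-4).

Write q(n) = an^3 + bn^2 + cn + d. Substituting each data point gives a linear system:
  -a + b - c + d = -7
  d = -1
  a + b + c + d = 7
  8a + 4b + 2c + d = 53
Solving the system yields a = 6, b = 1, c = 1, d = -1.
So q(n) = 6n^3 + n^2 + n - 1.
Then q(-4) = -373.

-373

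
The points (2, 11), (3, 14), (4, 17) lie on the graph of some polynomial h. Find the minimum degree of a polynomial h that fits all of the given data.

Forward differences of the values at x = 2, 3, 4:
  h  : 11  14  17
  Δ  : 3  3
  Δ^2: 0
The first differences are constant (3) and nonzero, while all higher differences vanish, so the minimal degree is 1.

1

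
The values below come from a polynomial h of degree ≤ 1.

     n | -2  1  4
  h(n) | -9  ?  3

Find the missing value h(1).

On equispaced nodes a degree-1 polynomial has vanishing second forward difference, so
  h(-2) - 2·h(1) + h(4) = 0.
Substituting the known values and solving for h(1):
  -2·h(1) = 6
  h(1) = -3.

-3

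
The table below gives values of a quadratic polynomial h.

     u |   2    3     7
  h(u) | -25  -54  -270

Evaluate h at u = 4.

Using the Lagrange interpolation formula with nodes 2, 3, 7:
  L_0(u) = (u - 3)(u - 7) / 5
  L_1(u) = (u - 2)(u - 7) / -4
  L_2(u) = (u - 2)(u - 3) / 20
Then h(u) = -25·L_0(u) - 54·L_1(u) - 270·L_2(u).
Expanding and collecting terms gives h(u) = -5u^2 - 4u + 3.
Evaluating at u = 4: h(4) = -93.

-93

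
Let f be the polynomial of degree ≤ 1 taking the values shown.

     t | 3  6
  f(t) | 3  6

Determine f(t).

Using the Lagrange interpolation formula with nodes 3, 6:
  L_0(t) = (t - 6) / -3
  L_1(t) = (t - 3) / 3
Then f(t) = 3·L_0(t) + 6·L_1(t).
Expanding and collecting terms gives f(t) = t.
Check: f(6) = 6. ✓

f(t) = t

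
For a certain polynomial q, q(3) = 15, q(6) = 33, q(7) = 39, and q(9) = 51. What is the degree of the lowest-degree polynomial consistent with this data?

1

Divided differences on the nodes 3, 6, 7, 9:
  order 0: 15  33  39  51
  order 1: 6  6  6
  order 2: 0  0
  order 3: 0
The order-1 divided differences are all 6 (nonzero) and every higher order vanishes, so the data lies on a polynomial of degree exactly 1.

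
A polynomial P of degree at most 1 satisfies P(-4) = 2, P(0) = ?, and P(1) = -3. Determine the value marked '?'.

-2

The 2 known points determine the degree-1 polynomial uniquely.
Write P(t) = at + b. Substituting each data point gives a linear system:
  -4a + b = 2
  a + b = -3
Solving the system yields a = -1, b = -2.
So P(t) = -t - 2.
Then P(0) = -2.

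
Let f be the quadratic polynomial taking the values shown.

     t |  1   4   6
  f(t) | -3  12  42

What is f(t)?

f(t) = 2t^2 - 5t

Using the Lagrange interpolation formula with nodes 1, 4, 6:
  L_0(t) = (t - 4)(t - 6) / 15
  L_1(t) = (t - 1)(t - 6) / -6
  L_2(t) = (t - 1)(t - 4) / 10
Then f(t) = -3·L_0(t) + 12·L_1(t) + 42·L_2(t).
Expanding and collecting terms gives f(t) = 2t^2 - 5t.
Check: f(1) = -3. ✓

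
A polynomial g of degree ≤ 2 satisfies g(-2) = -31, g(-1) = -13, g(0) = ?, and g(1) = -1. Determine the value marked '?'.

On equispaced nodes a degree-2 polynomial has vanishing third forward difference, so
  - g(-2) + 3·g(-1) - 3·g(0) + g(1) = 0.
Substituting the known values and solving for g(0):
  -3·g(0) = 9
  g(0) = -3.

-3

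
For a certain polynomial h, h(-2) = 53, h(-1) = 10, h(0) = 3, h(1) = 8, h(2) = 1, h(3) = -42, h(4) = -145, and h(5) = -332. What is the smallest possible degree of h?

Forward differences of the values at n = -2, -1, 0, 1, 2, 3, 4, 5:
  h  : 53  10  3  8  1  -42  -145  -332
  Δ  : -43  -7  5  -7  -43  -103  -187
  Δ^2: 36  12  -12  -36  -60  -84
  Δ^3: -24  -24  -24  -24  -24
  Δ^4: 0  0  0  0
  Δ^5: 0  0  0
  Δ^6: 0  0
  Δ^7: 0
The third differences are constant (-24) and nonzero, while all higher differences vanish, so the minimal degree is 3.

3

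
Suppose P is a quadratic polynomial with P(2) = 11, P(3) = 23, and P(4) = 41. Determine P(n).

Write P(n) = an^2 + bn + c. Substituting each data point gives a linear system:
  4a + 2b + c = 11
  9a + 3b + c = 23
  16a + 4b + c = 41
Solving the system yields a = 3, b = -3, c = 5.
So P(n) = 3n^2 - 3n + 5.
Check: P(4) = 41. ✓

P(n) = 3n^2 - 3n + 5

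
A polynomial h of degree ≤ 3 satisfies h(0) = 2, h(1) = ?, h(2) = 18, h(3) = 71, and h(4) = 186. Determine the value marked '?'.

3

On equispaced nodes a degree-3 polynomial has vanishing fourth forward difference, so
  h(0) - 4·h(1) + 6·h(2) - 4·h(3) + h(4) = 0.
Substituting the known values and solving for h(1):
  -4·h(1) = -12
  h(1) = 3.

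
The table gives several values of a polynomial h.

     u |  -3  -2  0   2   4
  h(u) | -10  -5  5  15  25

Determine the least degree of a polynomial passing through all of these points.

1

Divided differences on the nodes -3, -2, 0, 2, 4:
  order 0: -10  -5  5  15  25
  order 1: 5  5  5  5
  order 2: 0  0  0
  order 3: 0  0
  order 4: 0
The order-1 divided differences are all 5 (nonzero) and every higher order vanishes, so the data lies on a polynomial of degree exactly 1.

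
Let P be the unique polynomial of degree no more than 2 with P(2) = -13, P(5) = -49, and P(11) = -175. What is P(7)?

-83

Using the Lagrange interpolation formula with nodes 2, 5, 11:
  L_0(t) = (t - 5)(t - 11) / 27
  L_1(t) = (t - 2)(t - 11) / -18
  L_2(t) = (t - 2)(t - 5) / 54
Then P(t) = -13·L_0(t) - 49·L_1(t) - 175·L_2(t).
Expanding and collecting terms gives P(t) = -t^2 - 5t + 1.
Evaluating at t = 7: P(7) = -83.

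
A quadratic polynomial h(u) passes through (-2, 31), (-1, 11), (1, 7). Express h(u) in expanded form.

Write h(u) = au^2 + bu + c. Substituting each data point gives a linear system:
  4a - 2b + c = 31
  a - b + c = 11
  a + b + c = 7
Solving the system yields a = 6, b = -2, c = 3.
So h(u) = 6u^2 - 2u + 3.
Check: h(-2) = 31. ✓

h(u) = 6u^2 - 2u + 3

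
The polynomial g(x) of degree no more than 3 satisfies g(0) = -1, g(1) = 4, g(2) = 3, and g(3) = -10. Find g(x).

Write g(x) = ax^3 + bx^2 + cx + d. Substituting each data point gives a linear system:
  d = -1
  a + b + c + d = 4
  8a + 4b + 2c + d = 3
  27a + 9b + 3c + d = -10
Solving the system yields a = -1, b = 0, c = 6, d = -1.
So g(x) = -x^3 + 6x - 1.
Check: g(1) = 4. ✓

g(x) = -x^3 + 6x - 1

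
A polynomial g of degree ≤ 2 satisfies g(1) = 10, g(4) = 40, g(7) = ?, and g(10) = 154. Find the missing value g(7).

The 3 known points determine the degree-2 polynomial uniquely.
Write g(s) = as^2 + bs + c. Substituting each data point gives a linear system:
  a + b + c = 10
  16a + 4b + c = 40
  100a + 10b + c = 154
Solving the system yields a = 1, b = 5, c = 4.
So g(s) = s^2 + 5s + 4.
Then g(7) = 88.

88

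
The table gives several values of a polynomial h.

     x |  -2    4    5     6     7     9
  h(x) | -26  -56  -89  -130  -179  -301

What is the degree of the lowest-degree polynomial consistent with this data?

Divided differences on the nodes -2, 4, 5, 6, 7, 9:
  order 0: -26  -56  -89  -130  -179  -301
  order 1: -5  -33  -41  -49  -61
  order 2: -4  -4  -4  -4
  order 3: 0  0  0
  order 4: 0  0
  order 5: 0
The order-2 divided differences are all -4 (nonzero) and every higher order vanishes, so the data lies on a polynomial of degree exactly 2.

2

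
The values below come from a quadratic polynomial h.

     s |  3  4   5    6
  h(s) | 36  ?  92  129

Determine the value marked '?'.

On equispaced nodes a degree-2 polynomial has vanishing third forward difference, so
  - h(3) + 3·h(4) - 3·h(5) + h(6) = 0.
Substituting the known values and solving for h(4):
  3·h(4) = 183
  h(4) = 61.

61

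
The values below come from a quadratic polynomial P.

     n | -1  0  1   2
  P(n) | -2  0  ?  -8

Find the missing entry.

The 3 known points determine the degree-2 polynomial uniquely.
Write P(n) = an^2 + bn + c. Substituting each data point gives a linear system:
  a - b + c = -2
  c = 0
  4a + 2b + c = -8
Solving the system yields a = -2, b = 0, c = 0.
So P(n) = -2n².
Then P(1) = -2.

-2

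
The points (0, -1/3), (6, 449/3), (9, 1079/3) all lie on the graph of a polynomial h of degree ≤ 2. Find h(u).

Write h(u) = au^2 + bu + c. Substituting each data point gives a linear system:
  c = -1/3
  36a + 6b + c = 449/3
  81a + 9b + c = 1079/3
Solving the system yields a = 5, b = -5, c = -1/3.
So h(u) = 5u^2 - 5u - 1/3.
Check: h(6) = 449/3. ✓

h(u) = 5u^2 - 5u - 1/3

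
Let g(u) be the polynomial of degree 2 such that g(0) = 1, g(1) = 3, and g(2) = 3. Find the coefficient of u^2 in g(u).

-1

Write g(u) = au^2 + bu + c. Substituting each data point gives a linear system:
  c = 1
  a + b + c = 3
  4a + 2b + c = 3
Solving the system yields a = -1, b = 3, c = 1.
So g(u) = -u^2 + 3u + 1.
The leading coefficient is -1.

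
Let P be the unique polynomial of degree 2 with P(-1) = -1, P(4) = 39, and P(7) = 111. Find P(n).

Write P(n) = an^2 + bn + c. Substituting each data point gives a linear system:
  a - b + c = -1
  16a + 4b + c = 39
  49a + 7b + c = 111
Solving the system yields a = 2, b = 2, c = -1.
So P(n) = 2n^2 + 2n - 1.
Check: P(7) = 111. ✓

P(n) = 2n^2 + 2n - 1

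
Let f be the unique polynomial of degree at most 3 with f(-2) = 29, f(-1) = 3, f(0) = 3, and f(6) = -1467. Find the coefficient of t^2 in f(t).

-5

Write f(t) = at^3 + bt^2 + ct + d. Substituting each data point gives a linear system:
  -8a + 4b - 2c + d = 29
  -a + b - c + d = 3
  d = 3
  216a + 36b + 6c + d = -1467
Solving the system yields a = -6, b = -5, c = 1, d = 3.
So f(t) = -6t^3 - 5t^2 + t + 3.
The coefficient of t^2 is -5.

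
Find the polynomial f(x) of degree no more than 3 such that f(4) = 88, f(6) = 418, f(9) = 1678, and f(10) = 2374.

f(x) = 3x^3 - 6x^2 - 3x + 4

Write f(x) = ax^3 + bx^2 + cx + d. Substituting each data point gives a linear system:
  64a + 16b + 4c + d = 88
  216a + 36b + 6c + d = 418
  729a + 81b + 9c + d = 1678
  1000a + 100b + 10c + d = 2374
Solving the system yields a = 3, b = -6, c = -3, d = 4.
So f(x) = 3x^3 - 6x^2 - 3x + 4.
Check: f(9) = 1678. ✓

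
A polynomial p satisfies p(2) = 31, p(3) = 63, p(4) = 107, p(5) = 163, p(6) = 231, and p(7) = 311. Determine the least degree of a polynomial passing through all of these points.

Forward differences of the values at n = 2, 3, 4, 5, 6, 7:
  p  : 31  63  107  163  231  311
  Δ  : 32  44  56  68  80
  Δ^2: 12  12  12  12
  Δ^3: 0  0  0
  Δ^4: 0  0
  Δ^5: 0
The second differences are constant (12) and nonzero, while all higher differences vanish, so the minimal degree is 2.

2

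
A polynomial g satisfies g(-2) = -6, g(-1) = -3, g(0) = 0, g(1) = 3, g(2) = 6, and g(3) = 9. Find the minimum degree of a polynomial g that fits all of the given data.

Forward differences of the values at u = -2, -1, 0, 1, 2, 3:
  g  : -6  -3  0  3  6  9
  Δ  : 3  3  3  3  3
  Δ^2: 0  0  0  0
  Δ^3: 0  0  0
  Δ^4: 0  0
  Δ^5: 0
The first differences are constant (3) and nonzero, while all higher differences vanish, so the minimal degree is 1.

1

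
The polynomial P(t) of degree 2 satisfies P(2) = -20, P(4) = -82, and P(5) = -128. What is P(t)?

P(t) = -5t^2 - t + 2

Using the Lagrange interpolation formula with nodes 2, 4, 5:
  L_0(t) = (t - 4)(t - 5) / 6
  L_1(t) = (t - 2)(t - 5) / -2
  L_2(t) = (t - 2)(t - 4) / 3
Then P(t) = -20·L_0(t) - 82·L_1(t) - 128·L_2(t).
Expanding and collecting terms gives P(t) = -5t^2 - t + 2.
Check: P(4) = -82. ✓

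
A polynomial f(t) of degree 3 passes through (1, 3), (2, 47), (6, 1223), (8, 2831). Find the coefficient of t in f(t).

-6

Write f(t) = at^3 + bt^2 + ct + d. Substituting each data point gives a linear system:
  a + b + c + d = 3
  8a + 4b + 2c + d = 47
  216a + 36b + 6c + d = 1223
  512a + 64b + 8c + d = 2831
Solving the system yields a = 5, b = 5, c = -6, d = -1.
So f(t) = 5t^3 + 5t^2 - 6t - 1.
The coefficient of t is -6.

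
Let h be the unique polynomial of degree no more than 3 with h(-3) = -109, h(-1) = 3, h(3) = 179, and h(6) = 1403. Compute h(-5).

-621

Write h(x) = ax^3 + bx^2 + cx + d. Substituting each data point gives a linear system:
  -27a + 9b - 3c + d = -109
  -a + b - c + d = 3
  27a + 9b + 3c + d = 179
  216a + 36b + 6c + d = 1403
Solving the system yields a = 6, b = 4, c = -6, d = -1.
So h(x) = 6x^3 + 4x^2 - 6x - 1.
Then h(-5) = -621.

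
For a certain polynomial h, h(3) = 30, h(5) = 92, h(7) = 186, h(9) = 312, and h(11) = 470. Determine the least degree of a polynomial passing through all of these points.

Forward differences of the values at n = 3, 5, 7, 9, 11:
  h  : 30  92  186  312  470
  Δ  : 62  94  126  158
  Δ^2: 32  32  32
  Δ^3: 0  0
  Δ^4: 0
The second differences are constant (32) and nonzero, while all higher differences vanish, so the minimal degree is 2.

2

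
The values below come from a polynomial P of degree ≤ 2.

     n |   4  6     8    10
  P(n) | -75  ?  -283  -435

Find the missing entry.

The 3 known points determine the degree-2 polynomial uniquely.
Write P(n) = an^2 + bn + c. Substituting each data point gives a linear system:
  16a + 4b + c = -75
  64a + 8b + c = -283
  100a + 10b + c = -435
Solving the system yields a = -4, b = -4, c = 5.
So P(n) = -4n^2 - 4n + 5.
Then P(6) = -163.

-163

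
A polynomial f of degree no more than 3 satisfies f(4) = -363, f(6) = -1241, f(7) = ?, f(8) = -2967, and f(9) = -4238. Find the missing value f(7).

The 4 known points determine the degree-3 polynomial uniquely.
Write f(u) = au^3 + bu^2 + cu + d. Substituting each data point gives a linear system:
  64a + 16b + 4c + d = -363
  216a + 36b + 6c + d = -1241
  512a + 64b + 8c + d = -2967
  729a + 81b + 9c + d = -4238
Solving the system yields a = -6, b = 2, c = -3, d = 1.
So f(u) = -6u^3 + 2u^2 - 3u + 1.
Then f(7) = -1980.

-1980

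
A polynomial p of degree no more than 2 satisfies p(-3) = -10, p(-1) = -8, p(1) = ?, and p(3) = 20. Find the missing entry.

2

On equispaced nodes a degree-2 polynomial has vanishing third forward difference, so
  - p(-3) + 3·p(-1) - 3·p(1) + p(3) = 0.
Substituting the known values and solving for p(1):
  -3·p(1) = -6
  p(1) = 2.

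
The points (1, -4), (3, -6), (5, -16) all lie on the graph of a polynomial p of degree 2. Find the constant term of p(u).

Write p(u) = au^2 + bu + c. Substituting each data point gives a linear system:
  a + b + c = -4
  9a + 3b + c = -6
  25a + 5b + c = -16
Solving the system yields a = -1, b = 3, c = -6.
So p(u) = -u^2 + 3u - 6.
The constant term is -6.

-6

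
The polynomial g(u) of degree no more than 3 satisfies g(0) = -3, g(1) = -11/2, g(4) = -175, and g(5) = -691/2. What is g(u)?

g(u) = -3u^3 + (3/2)u^2 - u - 3

Using the Lagrange interpolation formula with nodes 0, 1, 4, 5:
  L_0(u) = (u - 1)(u - 4)(u - 5) / -20
  L_1(u) = u(u - 4)(u - 5) / 12
  L_2(u) = u(u - 1)(u - 5) / -12
  L_3(u) = u(u - 1)(u - 4) / 20
Then g(u) = -3·L_0(u) - 11/2·L_1(u) - 175·L_2(u) - 691/2·L_3(u).
Expanding and collecting terms gives g(u) = -3u^3 + (3/2)u^2 - u - 3.
Check: g(1) = -11/2. ✓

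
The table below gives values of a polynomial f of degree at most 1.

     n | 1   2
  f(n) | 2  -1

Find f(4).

-7

Using the Lagrange interpolation formula with nodes 1, 2:
  L_0(n) = (n - 2) / -1
  L_1(n) = (n - 1) / 1
Then f(n) = 2·L_0(n) - 1·L_1(n).
Expanding and collecting terms gives f(n) = -3n + 5.
Evaluating at n = 4: f(4) = -7.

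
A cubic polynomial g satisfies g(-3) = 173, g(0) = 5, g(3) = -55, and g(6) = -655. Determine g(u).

g(u) = -4u^3 + 6u^2 - 2u + 5

Write g(u) = au^3 + bu^2 + cu + d. Substituting each data point gives a linear system:
  -27a + 9b - 3c + d = 173
  d = 5
  27a + 9b + 3c + d = -55
  216a + 36b + 6c + d = -655
Solving the system yields a = -4, b = 6, c = -2, d = 5.
So g(u) = -4u^3 + 6u^2 - 2u + 5.
Check: g(3) = -55. ✓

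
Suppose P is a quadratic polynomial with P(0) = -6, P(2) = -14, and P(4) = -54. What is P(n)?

Write P(n) = an^2 + bn + c. Substituting each data point gives a linear system:
  c = -6
  4a + 2b + c = -14
  16a + 4b + c = -54
Solving the system yields a = -4, b = 4, c = -6.
So P(n) = -4n² + 4n - 6.
Check: P(2) = -14. ✓

P(n) = -4n^2 + 4n - 6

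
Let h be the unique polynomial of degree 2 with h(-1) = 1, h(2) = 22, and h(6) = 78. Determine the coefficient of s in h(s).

6

Write h(s) = as^2 + bs + c. Substituting each data point gives a linear system:
  a - b + c = 1
  4a + 2b + c = 22
  36a + 6b + c = 78
Solving the system yields a = 1, b = 6, c = 6.
So h(s) = s^2 + 6s + 6.
The coefficient of s is 6.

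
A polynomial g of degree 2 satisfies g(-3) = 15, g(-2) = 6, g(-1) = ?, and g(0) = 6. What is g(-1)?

On equispaced nodes a degree-2 polynomial has vanishing third forward difference, so
  - g(-3) + 3·g(-2) - 3·g(-1) + g(0) = 0.
Substituting the known values and solving for g(-1):
  -3·g(-1) = -9
  g(-1) = 3.

3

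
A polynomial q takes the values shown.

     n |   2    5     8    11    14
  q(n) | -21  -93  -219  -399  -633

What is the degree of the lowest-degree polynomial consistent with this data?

Forward differences of the values at n = 2, 5, 8, 11, 14:
  q  : -21  -93  -219  -399  -633
  Δ  : -72  -126  -180  -234
  Δ^2: -54  -54  -54
  Δ^3: 0  0
  Δ^4: 0
The second differences are constant (-54) and nonzero, while all higher differences vanish, so the minimal degree is 2.

2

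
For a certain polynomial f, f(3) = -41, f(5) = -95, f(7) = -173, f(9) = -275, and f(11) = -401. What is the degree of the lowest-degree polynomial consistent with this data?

2

Forward differences of the values at u = 3, 5, 7, 9, 11:
  f  : -41  -95  -173  -275  -401
  Δ  : -54  -78  -102  -126
  Δ^2: -24  -24  -24
  Δ^3: 0  0
  Δ^4: 0
The second differences are constant (-24) and nonzero, while all higher differences vanish, so the minimal degree is 2.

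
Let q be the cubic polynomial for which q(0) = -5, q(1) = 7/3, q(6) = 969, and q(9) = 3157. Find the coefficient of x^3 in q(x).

4

Write q(x) = ax^3 + bx^2 + cx + d. Substituting each data point gives a linear system:
  d = -5
  a + b + c + d = 7/3
  216a + 36b + 6c + d = 969
  729a + 81b + 9c + d = 3157
Solving the system yields a = 4, b = 3, c = 1/3, d = -5.
So q(x) = 4x^3 + 3x^2 + (1/3)x - 5.
The leading coefficient is 4.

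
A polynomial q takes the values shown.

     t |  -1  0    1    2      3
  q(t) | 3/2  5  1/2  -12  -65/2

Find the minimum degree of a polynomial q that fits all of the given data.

2

Forward differences of the values at t = -1, 0, 1, 2, 3:
  q  : 3/2  5  1/2  -12  -65/2
  Δ  : 7/2  -9/2  -25/2  -41/2
  Δ^2: -8  -8  -8
  Δ^3: 0  0
  Δ^4: 0
The second differences are constant (-8) and nonzero, while all higher differences vanish, so the minimal degree is 2.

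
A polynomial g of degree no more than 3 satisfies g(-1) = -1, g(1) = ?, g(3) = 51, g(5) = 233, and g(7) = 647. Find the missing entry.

The 4 known points determine the degree-3 polynomial uniquely.
Write g(n) = an^3 + bn^2 + cn + d. Substituting each data point gives a linear system:
  -a + b - c + d = -1
  27a + 9b + 3c + d = 51
  125a + 25b + 5c + d = 233
  343a + 49b + 7c + d = 647
Solving the system yields a = 2, b = -1, c = 1, d = 3.
So g(n) = 2n³ - n² + n + 3.
Then g(1) = 5.

5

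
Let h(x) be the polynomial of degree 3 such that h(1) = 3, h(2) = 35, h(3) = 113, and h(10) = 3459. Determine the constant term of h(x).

-1

Write h(x) = ax^3 + bx^2 + cx + d. Substituting each data point gives a linear system:
  a + b + c + d = 3
  8a + 4b + 2c + d = 35
  27a + 9b + 3c + d = 113
  1000a + 100b + 10c + d = 3459
Solving the system yields a = 3, b = 5, c = -4, d = -1.
So h(x) = 3x^3 + 5x^2 - 4x - 1.
The constant term is -1.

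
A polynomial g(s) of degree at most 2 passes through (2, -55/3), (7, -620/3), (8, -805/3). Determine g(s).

g(s) = -4s^2 - (5/3)s + 1

Using the Lagrange interpolation formula with nodes 2, 7, 8:
  L_0(s) = (s - 7)(s - 8) / 30
  L_1(s) = (s - 2)(s - 8) / -5
  L_2(s) = (s - 2)(s - 7) / 6
Then g(s) = -55/3·L_0(s) - 620/3·L_1(s) - 805/3·L_2(s).
Expanding and collecting terms gives g(s) = -4s^2 - (5/3)s + 1.
Check: g(7) = -620/3. ✓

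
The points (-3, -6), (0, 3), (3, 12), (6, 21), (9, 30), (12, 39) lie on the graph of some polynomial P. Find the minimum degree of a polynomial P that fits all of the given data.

1

Forward differences of the values at t = -3, 0, 3, 6, 9, 12:
  P  : -6  3  12  21  30  39
  Δ  : 9  9  9  9  9
  Δ^2: 0  0  0  0
  Δ^3: 0  0  0
  Δ^4: 0  0
  Δ^5: 0
The first differences are constant (9) and nonzero, while all higher differences vanish, so the minimal degree is 1.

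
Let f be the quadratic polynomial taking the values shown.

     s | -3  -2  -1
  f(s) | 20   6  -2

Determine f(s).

Using the Lagrange interpolation formula with nodes -3, -2, -1:
  L_0(s) = (s + 2)(s + 1) / 2
  L_1(s) = (s + 3)(s + 1) / -1
  L_2(s) = (s + 3)(s + 2) / 2
Then f(s) = 20·L_0(s) + 6·L_1(s) - 2·L_2(s).
Expanding and collecting terms gives f(s) = 3s^2 + s - 4.
Check: f(-2) = 6. ✓

f(s) = 3s^2 + s - 4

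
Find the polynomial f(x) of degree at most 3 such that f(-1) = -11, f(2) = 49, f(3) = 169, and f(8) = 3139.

Write f(x) = ax^3 + bx^2 + cx + d. Substituting each data point gives a linear system:
  -a + b - c + d = -11
  8a + 4b + 2c + d = 49
  27a + 9b + 3c + d = 169
  512a + 64b + 8c + d = 3139
Solving the system yields a = 6, b = 1, c = 1, d = -5.
So f(x) = 6x^3 + x^2 + x - 5.
Check: f(2) = 49. ✓

f(x) = 6x^3 + x^2 + x - 5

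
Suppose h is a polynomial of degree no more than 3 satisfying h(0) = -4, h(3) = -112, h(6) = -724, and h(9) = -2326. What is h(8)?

-1652

Using the Lagrange interpolation formula with nodes 0, 3, 6, 9:
  L_0(s) = (s - 3)(s - 6)(s - 9) / -162
  L_1(s) = s(s - 6)(s - 9) / 54
  L_2(s) = s(s - 3)(s - 9) / -54
  L_3(s) = s(s - 3)(s - 6) / 162
Then h(s) = -4·L_0(s) - 112·L_1(s) - 724·L_2(s) - 2326·L_3(s).
Expanding and collecting terms gives h(s) = -3s^3 - s^2 - 6s - 4.
Evaluating at s = 8: h(8) = -1652.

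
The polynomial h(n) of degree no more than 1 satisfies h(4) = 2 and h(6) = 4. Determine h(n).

Write h(n) = an + b. Substituting each data point gives a linear system:
  4a + b = 2
  6a + b = 4
Solving the system yields a = 1, b = -2.
So h(n) = n - 2.
Check: h(6) = 4. ✓

h(n) = n - 2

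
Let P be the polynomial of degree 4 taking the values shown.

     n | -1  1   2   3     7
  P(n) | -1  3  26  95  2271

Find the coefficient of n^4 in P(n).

Write P(n) = an^4 + bn^3 + cn^2 + dn + e. Substituting each data point gives a linear system:
  a - b + c - d + e = -1
  a + b + c + d + e = 3
  16a + 8b + 4c + 2d + e = 26
  81a + 27b + 9c + 3d + e = 95
  2401a + 343b + 49c + 7d + e = 2271
Solving the system yields a = 1, b = -1, c = 4, d = 3, e = -4.
So P(n) = n^4 - n^3 + 4n^2 + 3n - 4.
The leading coefficient is 1.

1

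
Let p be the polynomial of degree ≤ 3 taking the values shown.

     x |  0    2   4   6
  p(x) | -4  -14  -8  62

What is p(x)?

p(x) = x^3 - 4x^2 - x - 4

Using the Lagrange interpolation formula with nodes 0, 2, 4, 6:
  L_0(x) = (x - 2)(x - 4)(x - 6) / -48
  L_1(x) = x(x - 4)(x - 6) / 16
  L_2(x) = x(x - 2)(x - 6) / -16
  L_3(x) = x(x - 2)(x - 4) / 48
Then p(x) = -4·L_0(x) - 14·L_1(x) - 8·L_2(x) + 62·L_3(x).
Expanding and collecting terms gives p(x) = x³ - 4x² - x - 4.
Check: p(2) = -14. ✓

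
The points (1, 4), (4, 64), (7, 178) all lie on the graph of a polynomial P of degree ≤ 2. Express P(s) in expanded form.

P(s) = 3s^2 + 5s - 4

Write P(s) = as^2 + bs + c. Substituting each data point gives a linear system:
  a + b + c = 4
  16a + 4b + c = 64
  49a + 7b + c = 178
Solving the system yields a = 3, b = 5, c = -4.
So P(s) = 3s² + 5s - 4.
Check: P(4) = 64. ✓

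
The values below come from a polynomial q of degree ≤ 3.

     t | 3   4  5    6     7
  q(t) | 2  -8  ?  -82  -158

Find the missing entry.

On equispaced nodes a degree-3 polynomial has vanishing fourth forward difference, so
  q(3) - 4·q(4) + 6·q(5) - 4·q(6) + q(7) = 0.
Substituting the known values and solving for q(5):
  6·q(5) = -204
  q(5) = -34.

-34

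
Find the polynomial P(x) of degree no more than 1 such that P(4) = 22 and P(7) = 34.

Write P(x) = ax + b. Substituting each data point gives a linear system:
  4a + b = 22
  7a + b = 34
Solving the system yields a = 4, b = 6.
So P(x) = 4x + 6.
Check: P(4) = 22. ✓

P(x) = 4x + 6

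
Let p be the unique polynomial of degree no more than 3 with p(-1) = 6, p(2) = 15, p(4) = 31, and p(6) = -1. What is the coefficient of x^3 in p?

Write p(x) = ax^3 + bx^2 + cx + d. Substituting each data point gives a linear system:
  -a + b - c + d = 6
  8a + 4b + 2c + d = 15
  64a + 16b + 4c + d = 31
  216a + 36b + 6c + d = -1
Solving the system yields a = -1, b = 6, c = 0, d = -1.
So p(x) = -x³ + 6x² - 1.
The leading coefficient is -1.

-1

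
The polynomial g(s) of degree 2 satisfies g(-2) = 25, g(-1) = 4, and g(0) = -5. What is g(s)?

g(s) = 6s^2 - 3s - 5

Using the Lagrange interpolation formula with nodes -2, -1, 0:
  L_0(s) = (s + 1)s / 2
  L_1(s) = (s + 2)s / -1
  L_2(s) = (s + 2)(s + 1) / 2
Then g(s) = 25·L_0(s) + 4·L_1(s) - 5·L_2(s).
Expanding and collecting terms gives g(s) = 6s² - 3s - 5.
Check: g(-1) = 4. ✓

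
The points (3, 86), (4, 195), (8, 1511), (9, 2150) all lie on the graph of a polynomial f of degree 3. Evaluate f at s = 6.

Write f(s) = as^3 + bs^2 + cs + d. Substituting each data point gives a linear system:
  27a + 9b + 3c + d = 86
  64a + 16b + 4c + d = 195
  512a + 64b + 8c + d = 1511
  729a + 81b + 9c + d = 2150
Solving the system yields a = 3, b = -1, c = 5, d = -1.
So f(s) = 3s^3 - s^2 + 5s - 1.
Then f(6) = 641.

641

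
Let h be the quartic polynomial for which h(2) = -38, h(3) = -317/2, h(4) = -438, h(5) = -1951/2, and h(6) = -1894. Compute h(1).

-3/2

Write h(s) = as^4 + bs^3 + cs^2 + ds + e. Substituting each data point gives a linear system:
  16a + 8b + 4c + 2d + e = -38
  81a + 27b + 9c + 3d + e = -317/2
  256a + 64b + 16c + 4d + e = -438
  625a + 125b + 25c + 5d + e = -1951/2
  1296a + 216b + 36c + 6d + e = -1894
Solving the system yields a = -1, b = -5/2, c = -2, d = 2, e = 2.
So h(s) = -s^4 - (5/2)s^3 - 2s^2 + 2s + 2.
Then h(1) = -3/2.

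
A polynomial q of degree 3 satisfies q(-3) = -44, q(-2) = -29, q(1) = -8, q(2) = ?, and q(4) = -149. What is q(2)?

The 4 known points determine the degree-3 polynomial uniquely.
Write q(t) = at^3 + bt^2 + ct + d. Substituting each data point gives a linear system:
  -27a + 9b - 3c + d = -44
  -8a + 4b - 2c + d = -29
  a + b + c + d = -8
  64a + 16b + 4c + d = -149
Solving the system yields a = -1, b = -6, c = 4, d = -5.
So q(t) = -t^3 - 6t^2 + 4t - 5.
Then q(2) = -29.

-29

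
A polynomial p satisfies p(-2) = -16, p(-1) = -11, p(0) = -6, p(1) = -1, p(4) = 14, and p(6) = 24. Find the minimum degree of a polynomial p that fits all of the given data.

1

Divided differences on the nodes -2, -1, 0, 1, 4, 6:
  order 0: -16  -11  -6  -1  14  24
  order 1: 5  5  5  5  5
  order 2: 0  0  0  0
  order 3: 0  0  0
  order 4: 0  0
  order 5: 0
The order-1 divided differences are all 5 (nonzero) and every higher order vanishes, so the data lies on a polynomial of degree exactly 1.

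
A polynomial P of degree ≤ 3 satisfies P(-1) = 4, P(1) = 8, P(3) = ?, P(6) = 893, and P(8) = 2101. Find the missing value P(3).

116

The 4 known points determine the degree-3 polynomial uniquely.
Write P(s) = as^3 + bs^2 + cs + d. Substituting each data point gives a linear system:
  -a + b - c + d = 4
  a + b + c + d = 8
  216a + 36b + 6c + d = 893
  512a + 64b + 8c + d = 2101
Solving the system yields a = 4, b = 1, c = -2, d = 5.
So P(s) = 4s^3 + s^2 - 2s + 5.
Then P(3) = 116.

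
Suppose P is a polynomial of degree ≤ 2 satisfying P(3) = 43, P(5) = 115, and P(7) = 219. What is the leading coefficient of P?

4

Write P(s) = as^2 + bs + c. Substituting each data point gives a linear system:
  9a + 3b + c = 43
  25a + 5b + c = 115
  49a + 7b + c = 219
Solving the system yields a = 4, b = 4, c = -5.
So P(s) = 4s^2 + 4s - 5.
The leading coefficient is 4.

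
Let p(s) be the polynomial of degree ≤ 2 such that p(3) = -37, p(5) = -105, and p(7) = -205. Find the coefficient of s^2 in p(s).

-4

Write p(s) = as^2 + bs + c. Substituting each data point gives a linear system:
  9a + 3b + c = -37
  25a + 5b + c = -105
  49a + 7b + c = -205
Solving the system yields a = -4, b = -2, c = 5.
So p(s) = -4s² - 2s + 5.
The leading coefficient is -4.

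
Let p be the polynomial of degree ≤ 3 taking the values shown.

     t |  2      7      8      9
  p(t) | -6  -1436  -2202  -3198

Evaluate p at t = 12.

Using the Lagrange interpolation formula with nodes 2, 7, 8, 9:
  L_0(t) = (t - 7)(t - 8)(t - 9) / -210
  L_1(t) = (t - 2)(t - 8)(t - 9) / 10
  L_2(t) = (t - 2)(t - 7)(t - 9) / -6
  L_3(t) = (t - 2)(t - 7)(t - 8) / 14
Then p(t) = -6·L_0(t) - 1436·L_1(t) - 2202·L_2(t) - 3198·L_3(t).
Expanding and collecting terms gives p(t) = -5t^3 + 5t^2 + 4t + 6.
Evaluating at t = 12: p(12) = -7866.

-7866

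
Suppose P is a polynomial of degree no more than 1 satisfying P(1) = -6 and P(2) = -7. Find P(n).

Write P(n) = an + b. Substituting each data point gives a linear system:
  a + b = -6
  2a + b = -7
Solving the system yields a = -1, b = -5.
So P(n) = -n - 5.
Check: P(1) = -6. ✓

P(n) = -n - 5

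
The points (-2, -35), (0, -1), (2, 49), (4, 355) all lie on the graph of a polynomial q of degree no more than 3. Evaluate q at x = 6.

Using the Lagrange interpolation formula with nodes -2, 0, 2, 4:
  L_0(x) = x(x - 2)(x - 4) / -48
  L_1(x) = (x + 2)(x - 2)(x - 4) / 16
  L_2(x) = (x + 2)x(x - 4) / -16
  L_3(x) = (x + 2)x(x - 2) / 48
Then q(x) = -35·L_0(x) - 1·L_1(x) + 49·L_2(x) + 355·L_3(x).
Expanding and collecting terms gives q(x) = 5x³ + 2x² + x - 1.
Evaluating at x = 6: q(6) = 1157.

1157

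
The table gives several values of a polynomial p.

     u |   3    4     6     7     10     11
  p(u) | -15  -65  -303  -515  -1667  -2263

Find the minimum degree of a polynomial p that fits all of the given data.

Divided differences on the nodes 3, 4, 6, 7, 10, 11:
  order 0: -15  -65  -303  -515  -1667  -2263
  order 1: -50  -119  -212  -384  -596
  order 2: -23  -31  -43  -53
  order 3: -2  -2  -2
  order 4: 0  0
  order 5: 0
The order-3 divided differences are all -2 (nonzero) and every higher order vanishes, so the data lies on a polynomial of degree exactly 3.

3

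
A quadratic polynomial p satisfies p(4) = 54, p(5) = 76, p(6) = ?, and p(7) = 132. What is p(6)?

On equispaced nodes a degree-2 polynomial has vanishing third forward difference, so
  - p(4) + 3·p(5) - 3·p(6) + p(7) = 0.
Substituting the known values and solving for p(6):
  -3·p(6) = -306
  p(6) = 102.

102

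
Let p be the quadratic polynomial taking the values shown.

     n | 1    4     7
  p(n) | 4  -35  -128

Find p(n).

p(n) = -3n^2 + 2n + 5

Write p(n) = an^2 + bn + c. Substituting each data point gives a linear system:
  a + b + c = 4
  16a + 4b + c = -35
  49a + 7b + c = -128
Solving the system yields a = -3, b = 2, c = 5.
So p(n) = -3n² + 2n + 5.
Check: p(4) = -35. ✓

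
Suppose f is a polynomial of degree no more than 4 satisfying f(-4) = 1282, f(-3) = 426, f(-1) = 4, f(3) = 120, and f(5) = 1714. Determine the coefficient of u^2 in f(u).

Write f(u) = au^4 + bu^3 + cu^2 + du + e. Substituting each data point gives a linear system:
  256a - 64b + 16c - 4d + e = 1282
  81a - 27b + 9c - 3d + e = 426
  a - b + c - d + e = 4
  81a + 27b + 9c + 3d + e = 120
  625a + 125b + 25c + 5d + e = 1714
Solving the system yields a = 4, b = -5, c = -5, d = -6, e = -6.
So f(u) = 4u⁴ - 5u³ - 5u² - 6u - 6.
The coefficient of u^2 is -5.

-5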